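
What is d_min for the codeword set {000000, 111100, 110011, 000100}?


Comparing all pairs, minimum distance: 1
Can detect 0 errors, correct 0 errors

1


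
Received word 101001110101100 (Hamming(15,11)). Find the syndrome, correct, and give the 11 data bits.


Syndrome = 0: no error detected

Data: 10110101100 (no errors)


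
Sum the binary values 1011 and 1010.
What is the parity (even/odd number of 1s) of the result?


1011 = 11
1010 = 10
Sum = 21 = 10101
1s count = 3

odd parity (3 ones in 10101)


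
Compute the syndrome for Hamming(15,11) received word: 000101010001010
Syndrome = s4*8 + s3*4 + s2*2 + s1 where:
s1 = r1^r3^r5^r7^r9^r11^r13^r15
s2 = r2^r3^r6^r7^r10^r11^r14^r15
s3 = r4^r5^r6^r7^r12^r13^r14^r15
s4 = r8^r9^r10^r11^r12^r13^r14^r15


s1=0, s2=0, s3=0, s4=1

Syndrome = 8 (error at position 8)


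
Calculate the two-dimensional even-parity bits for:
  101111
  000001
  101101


Row parities: 110
Column parities: 000011

Row P: 110, Col P: 000011, Corner: 0


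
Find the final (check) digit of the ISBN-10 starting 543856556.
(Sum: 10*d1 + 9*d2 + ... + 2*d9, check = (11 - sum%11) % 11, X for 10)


Weighted sum: 273
273 mod 11 = 9

Check digit: 2


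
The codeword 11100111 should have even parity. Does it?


Number of 1s: 6

Yes, parity is correct (6 ones)


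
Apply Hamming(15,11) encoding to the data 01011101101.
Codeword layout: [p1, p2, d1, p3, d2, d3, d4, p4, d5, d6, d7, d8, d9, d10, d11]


Parity bits: p1=1, p2=1, p3=1, p4=1

110110111101101


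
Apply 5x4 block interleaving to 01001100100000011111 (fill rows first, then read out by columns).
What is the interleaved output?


Matrix:
  0100
  1100
  1000
  0001
  1111
Read columns: 01101110010000100011

01101110010000100011


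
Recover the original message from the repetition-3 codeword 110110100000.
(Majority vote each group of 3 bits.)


Groups: 110, 110, 100, 000
Majority votes: 1100

1100


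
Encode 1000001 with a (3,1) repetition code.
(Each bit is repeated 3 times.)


Each bit -> 3 copies

111000000000000000111


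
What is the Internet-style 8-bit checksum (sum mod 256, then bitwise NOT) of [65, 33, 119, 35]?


Sum = 252 mod 256 = 252
Complement = 3

3


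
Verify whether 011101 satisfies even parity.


Number of 1s: 4

Yes, parity is correct (4 ones)


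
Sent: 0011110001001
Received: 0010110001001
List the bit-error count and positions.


XOR: 0001000000000

1 error(s) at position(s): 3


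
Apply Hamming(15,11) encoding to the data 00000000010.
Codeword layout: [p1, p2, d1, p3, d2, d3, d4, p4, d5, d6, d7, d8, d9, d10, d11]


Parity bits: p1=0, p2=1, p3=1, p4=1

010100010000010


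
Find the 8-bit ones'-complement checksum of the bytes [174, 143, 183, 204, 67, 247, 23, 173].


Sum = 1214 mod 256 = 190
Complement = 65

65


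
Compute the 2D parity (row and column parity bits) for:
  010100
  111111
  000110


Row parities: 000
Column parities: 101101

Row P: 000, Col P: 101101, Corner: 0


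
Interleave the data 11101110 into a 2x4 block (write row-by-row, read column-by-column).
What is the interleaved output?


Matrix:
  1110
  1110
Read columns: 11111100

11111100


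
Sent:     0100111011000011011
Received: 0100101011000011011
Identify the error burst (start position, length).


XOR: 0000010000000000000

Burst at position 5, length 1


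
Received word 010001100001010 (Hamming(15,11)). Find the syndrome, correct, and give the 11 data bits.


Syndrome = 1: error at position 1

Data: 00110001010 (corrected bit 1)


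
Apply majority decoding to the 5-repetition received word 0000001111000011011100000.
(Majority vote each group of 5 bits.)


Groups: 00000, 01111, 00001, 10111, 00000
Majority votes: 01010

01010


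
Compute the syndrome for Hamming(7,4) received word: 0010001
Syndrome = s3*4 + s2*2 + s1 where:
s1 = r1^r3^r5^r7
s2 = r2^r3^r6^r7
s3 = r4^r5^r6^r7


s1=0, s2=0, s3=1

Syndrome = 4 (error at position 4)


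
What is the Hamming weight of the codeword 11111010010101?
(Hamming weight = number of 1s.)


Counting 1s in 11111010010101

9


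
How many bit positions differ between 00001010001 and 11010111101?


XOR: 11011101100
Count of 1s: 7

7


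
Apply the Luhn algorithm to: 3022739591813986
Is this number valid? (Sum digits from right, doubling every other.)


Luhn sum = 80
80 mod 10 = 0

Valid (Luhn sum mod 10 = 0)


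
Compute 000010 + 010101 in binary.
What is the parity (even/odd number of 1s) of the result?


000010 = 2
010101 = 21
Sum = 23 = 10111
1s count = 4

even parity (4 ones in 10111)


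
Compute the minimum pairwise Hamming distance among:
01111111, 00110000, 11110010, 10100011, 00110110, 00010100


Comparing all pairs, minimum distance: 2
Can detect 1 errors, correct 0 errors

2


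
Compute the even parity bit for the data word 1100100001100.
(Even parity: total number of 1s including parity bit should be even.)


Number of 1s in data: 5
Parity bit: 1

1


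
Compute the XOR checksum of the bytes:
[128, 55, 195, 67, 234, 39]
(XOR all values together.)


XOR chain: 128 ^ 55 ^ 195 ^ 67 ^ 234 ^ 39 = 250

250


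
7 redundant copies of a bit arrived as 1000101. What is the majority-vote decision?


Ones: 3 out of 7
Threshold: 4

0 (3/7 voted 1)


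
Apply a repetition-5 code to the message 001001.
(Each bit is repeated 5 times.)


Each bit -> 5 copies

000000000011111000000000011111


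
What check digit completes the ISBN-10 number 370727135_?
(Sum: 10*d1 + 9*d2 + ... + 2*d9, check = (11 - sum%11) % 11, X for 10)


Weighted sum: 212
212 mod 11 = 3

Check digit: 8


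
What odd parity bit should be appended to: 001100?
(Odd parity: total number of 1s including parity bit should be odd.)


Number of 1s in data: 2
Parity bit: 1

1


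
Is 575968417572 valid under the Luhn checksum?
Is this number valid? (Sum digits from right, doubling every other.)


Luhn sum = 55
55 mod 10 = 5

Invalid (Luhn sum mod 10 = 5)


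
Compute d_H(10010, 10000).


XOR: 00010
Count of 1s: 1

1


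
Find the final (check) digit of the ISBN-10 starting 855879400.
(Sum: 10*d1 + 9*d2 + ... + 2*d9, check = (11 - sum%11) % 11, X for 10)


Weighted sum: 324
324 mod 11 = 5

Check digit: 6


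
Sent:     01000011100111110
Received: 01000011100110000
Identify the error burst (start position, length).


XOR: 00000000000001110

Burst at position 13, length 3


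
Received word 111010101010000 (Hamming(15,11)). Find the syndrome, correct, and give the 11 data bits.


Syndrome = 0: no error detected

Data: 11011010000 (no errors)


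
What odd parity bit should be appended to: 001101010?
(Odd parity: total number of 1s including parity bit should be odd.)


Number of 1s in data: 4
Parity bit: 1

1


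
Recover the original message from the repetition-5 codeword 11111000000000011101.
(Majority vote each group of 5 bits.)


Groups: 11111, 00000, 00000, 11101
Majority votes: 1001

1001


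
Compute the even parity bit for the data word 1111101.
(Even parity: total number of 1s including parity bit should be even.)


Number of 1s in data: 6
Parity bit: 0

0


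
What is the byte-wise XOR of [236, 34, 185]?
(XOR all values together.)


XOR chain: 236 ^ 34 ^ 185 = 119

119


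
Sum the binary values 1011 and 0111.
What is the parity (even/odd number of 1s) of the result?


1011 = 11
0111 = 7
Sum = 18 = 10010
1s count = 2

even parity (2 ones in 10010)


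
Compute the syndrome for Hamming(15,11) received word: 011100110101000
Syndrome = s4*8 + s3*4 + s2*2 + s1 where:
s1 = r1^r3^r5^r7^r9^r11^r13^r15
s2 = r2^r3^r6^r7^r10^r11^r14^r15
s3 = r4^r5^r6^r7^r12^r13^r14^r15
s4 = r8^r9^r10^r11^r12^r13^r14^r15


s1=0, s2=0, s3=1, s4=1

Syndrome = 12 (error at position 12)


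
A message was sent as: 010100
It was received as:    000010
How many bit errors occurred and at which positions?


XOR: 010110

3 error(s) at position(s): 1, 3, 4


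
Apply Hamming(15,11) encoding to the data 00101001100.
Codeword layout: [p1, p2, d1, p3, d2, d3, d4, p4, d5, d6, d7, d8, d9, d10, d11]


Parity bits: p1=0, p2=1, p3=1, p4=1

010101011001100


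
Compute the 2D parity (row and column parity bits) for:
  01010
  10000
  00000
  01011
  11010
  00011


Row parities: 010110
Column parities: 01000

Row P: 010110, Col P: 01000, Corner: 1


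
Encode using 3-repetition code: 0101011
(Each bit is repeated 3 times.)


Each bit -> 3 copies

000111000111000111111


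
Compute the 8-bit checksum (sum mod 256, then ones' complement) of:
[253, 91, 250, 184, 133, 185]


Sum = 1096 mod 256 = 72
Complement = 183

183


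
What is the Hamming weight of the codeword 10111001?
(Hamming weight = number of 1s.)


Counting 1s in 10111001

5


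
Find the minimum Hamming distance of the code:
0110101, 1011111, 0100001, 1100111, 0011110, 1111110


Comparing all pairs, minimum distance: 2
Can detect 1 errors, correct 0 errors

2


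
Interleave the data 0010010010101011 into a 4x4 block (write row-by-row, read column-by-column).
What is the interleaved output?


Matrix:
  0010
  0100
  1010
  1011
Read columns: 0011010010110001

0011010010110001


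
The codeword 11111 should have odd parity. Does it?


Number of 1s: 5

Yes, parity is correct (5 ones)


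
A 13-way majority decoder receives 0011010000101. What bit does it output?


Ones: 5 out of 13
Threshold: 7

0 (5/13 voted 1)


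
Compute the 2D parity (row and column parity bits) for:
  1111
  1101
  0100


Row parities: 011
Column parities: 0110

Row P: 011, Col P: 0110, Corner: 0


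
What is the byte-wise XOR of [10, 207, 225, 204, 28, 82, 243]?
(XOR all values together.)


XOR chain: 10 ^ 207 ^ 225 ^ 204 ^ 28 ^ 82 ^ 243 = 85

85


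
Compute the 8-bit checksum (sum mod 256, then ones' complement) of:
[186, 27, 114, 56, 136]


Sum = 519 mod 256 = 7
Complement = 248

248


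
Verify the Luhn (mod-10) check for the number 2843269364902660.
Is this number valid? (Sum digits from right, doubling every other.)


Luhn sum = 74
74 mod 10 = 4

Invalid (Luhn sum mod 10 = 4)


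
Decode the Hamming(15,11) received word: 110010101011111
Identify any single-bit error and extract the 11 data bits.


Syndrome = 3: error at position 3

Data: 11011011111 (corrected bit 3)


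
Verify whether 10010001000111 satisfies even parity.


Number of 1s: 6

Yes, parity is correct (6 ones)


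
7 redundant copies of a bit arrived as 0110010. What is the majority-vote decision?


Ones: 3 out of 7
Threshold: 4

0 (3/7 voted 1)


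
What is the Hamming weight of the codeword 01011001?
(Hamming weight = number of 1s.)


Counting 1s in 01011001

4


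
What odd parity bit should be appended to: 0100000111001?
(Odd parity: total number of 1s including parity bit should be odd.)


Number of 1s in data: 5
Parity bit: 0

0


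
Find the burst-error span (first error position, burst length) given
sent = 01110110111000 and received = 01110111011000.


XOR: 00000001100000

Burst at position 7, length 2


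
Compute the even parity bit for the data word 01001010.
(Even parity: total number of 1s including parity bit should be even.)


Number of 1s in data: 3
Parity bit: 1

1


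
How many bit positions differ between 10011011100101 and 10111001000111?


XOR: 00100010100010
Count of 1s: 4

4


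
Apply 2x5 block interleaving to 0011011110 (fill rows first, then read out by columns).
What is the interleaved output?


Matrix:
  00110
  11110
Read columns: 0101111100

0101111100


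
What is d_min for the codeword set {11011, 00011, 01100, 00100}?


Comparing all pairs, minimum distance: 1
Can detect 0 errors, correct 0 errors

1


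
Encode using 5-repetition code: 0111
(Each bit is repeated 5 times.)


Each bit -> 5 copies

00000111111111111111


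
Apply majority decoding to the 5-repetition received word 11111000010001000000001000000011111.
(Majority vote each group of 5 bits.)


Groups: 11111, 00001, 00010, 00000, 00100, 00000, 11111
Majority votes: 1000001

1000001


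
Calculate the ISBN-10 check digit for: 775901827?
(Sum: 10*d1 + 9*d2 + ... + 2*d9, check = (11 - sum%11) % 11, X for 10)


Weighted sum: 293
293 mod 11 = 7

Check digit: 4


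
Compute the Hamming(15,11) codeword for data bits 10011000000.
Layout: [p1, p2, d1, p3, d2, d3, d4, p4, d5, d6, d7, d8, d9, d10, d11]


Parity bits: p1=1, p2=0, p3=1, p4=1

101100111000000


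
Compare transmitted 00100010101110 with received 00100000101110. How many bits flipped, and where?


XOR: 00000010000000

1 error(s) at position(s): 6


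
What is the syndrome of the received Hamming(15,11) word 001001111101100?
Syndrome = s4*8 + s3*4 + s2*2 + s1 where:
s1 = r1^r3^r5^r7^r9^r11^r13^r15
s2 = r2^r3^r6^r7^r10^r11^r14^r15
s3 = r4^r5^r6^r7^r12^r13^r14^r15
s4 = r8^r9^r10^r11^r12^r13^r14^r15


s1=0, s2=0, s3=0, s4=1

Syndrome = 8 (error at position 8)


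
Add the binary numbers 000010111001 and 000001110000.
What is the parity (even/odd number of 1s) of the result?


000010111001 = 185
000001110000 = 112
Sum = 297 = 100101001
1s count = 4

even parity (4 ones in 100101001)


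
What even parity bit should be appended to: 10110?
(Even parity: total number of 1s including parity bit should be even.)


Number of 1s in data: 3
Parity bit: 1

1


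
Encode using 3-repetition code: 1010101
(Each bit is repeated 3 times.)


Each bit -> 3 copies

111000111000111000111


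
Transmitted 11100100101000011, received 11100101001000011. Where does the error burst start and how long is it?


XOR: 00000001100000000

Burst at position 7, length 2


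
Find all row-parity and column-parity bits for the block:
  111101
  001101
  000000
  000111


Row parities: 1101
Column parities: 110111

Row P: 1101, Col P: 110111, Corner: 1


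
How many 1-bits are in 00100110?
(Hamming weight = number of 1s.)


Counting 1s in 00100110

3


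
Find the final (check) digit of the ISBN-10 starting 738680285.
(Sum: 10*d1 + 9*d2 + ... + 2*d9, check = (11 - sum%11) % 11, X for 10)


Weighted sum: 293
293 mod 11 = 7

Check digit: 4


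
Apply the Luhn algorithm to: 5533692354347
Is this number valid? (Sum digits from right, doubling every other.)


Luhn sum = 69
69 mod 10 = 9

Invalid (Luhn sum mod 10 = 9)


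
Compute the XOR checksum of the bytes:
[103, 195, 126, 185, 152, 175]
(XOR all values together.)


XOR chain: 103 ^ 195 ^ 126 ^ 185 ^ 152 ^ 175 = 84

84


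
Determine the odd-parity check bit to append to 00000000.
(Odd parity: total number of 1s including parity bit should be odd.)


Number of 1s in data: 0
Parity bit: 1

1


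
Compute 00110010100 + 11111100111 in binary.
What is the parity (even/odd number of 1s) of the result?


00110010100 = 404
11111100111 = 2023
Sum = 2427 = 100101111011
1s count = 8

even parity (8 ones in 100101111011)


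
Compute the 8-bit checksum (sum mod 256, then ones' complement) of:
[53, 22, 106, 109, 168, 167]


Sum = 625 mod 256 = 113
Complement = 142

142


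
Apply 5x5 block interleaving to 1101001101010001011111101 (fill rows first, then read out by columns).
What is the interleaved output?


Matrix:
  11010
  01101
  01000
  10111
  11101
Read columns: 1001111101010111001001011

1001111101010111001001011


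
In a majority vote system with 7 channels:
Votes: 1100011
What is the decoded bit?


Ones: 4 out of 7
Threshold: 4

1 (4/7 voted 1)


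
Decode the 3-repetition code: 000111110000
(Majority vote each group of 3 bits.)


Groups: 000, 111, 110, 000
Majority votes: 0110

0110


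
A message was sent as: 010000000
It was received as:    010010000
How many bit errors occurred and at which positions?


XOR: 000010000

1 error(s) at position(s): 4


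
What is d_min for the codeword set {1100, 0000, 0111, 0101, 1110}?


Comparing all pairs, minimum distance: 1
Can detect 0 errors, correct 0 errors

1


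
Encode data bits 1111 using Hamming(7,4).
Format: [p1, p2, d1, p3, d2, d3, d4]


Parity bits: p1=1, p2=1, p3=1

1111111


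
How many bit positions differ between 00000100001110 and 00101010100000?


XOR: 00101110101110
Count of 1s: 8

8


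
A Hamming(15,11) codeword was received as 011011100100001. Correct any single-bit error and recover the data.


Syndrome = 0: no error detected

Data: 11110100001 (no errors)


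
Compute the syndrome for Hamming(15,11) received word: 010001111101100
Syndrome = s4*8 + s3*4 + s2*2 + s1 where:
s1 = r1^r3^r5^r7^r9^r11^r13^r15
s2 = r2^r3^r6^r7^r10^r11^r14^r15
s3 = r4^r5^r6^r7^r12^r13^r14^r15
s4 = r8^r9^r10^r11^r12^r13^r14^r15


s1=1, s2=0, s3=0, s4=1

Syndrome = 9 (error at position 9)


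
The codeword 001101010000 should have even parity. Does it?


Number of 1s: 4

Yes, parity is correct (4 ones)


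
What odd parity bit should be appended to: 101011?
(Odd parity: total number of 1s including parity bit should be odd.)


Number of 1s in data: 4
Parity bit: 1

1


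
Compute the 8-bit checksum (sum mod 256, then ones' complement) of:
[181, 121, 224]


Sum = 526 mod 256 = 14
Complement = 241

241


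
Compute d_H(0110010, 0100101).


XOR: 0010111
Count of 1s: 4

4


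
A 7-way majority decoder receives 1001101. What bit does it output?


Ones: 4 out of 7
Threshold: 4

1 (4/7 voted 1)


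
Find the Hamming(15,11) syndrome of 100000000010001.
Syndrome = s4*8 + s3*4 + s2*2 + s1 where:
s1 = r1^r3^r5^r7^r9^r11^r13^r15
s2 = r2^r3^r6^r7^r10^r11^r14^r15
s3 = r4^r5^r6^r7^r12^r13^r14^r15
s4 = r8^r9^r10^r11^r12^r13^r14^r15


s1=1, s2=0, s3=1, s4=0

Syndrome = 5 (error at position 5)


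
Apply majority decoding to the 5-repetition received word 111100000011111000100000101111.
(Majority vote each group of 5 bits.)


Groups: 11110, 00000, 11111, 00010, 00001, 01111
Majority votes: 101001

101001


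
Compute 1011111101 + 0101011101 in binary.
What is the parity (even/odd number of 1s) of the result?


1011111101 = 765
0101011101 = 349
Sum = 1114 = 10001011010
1s count = 5

odd parity (5 ones in 10001011010)


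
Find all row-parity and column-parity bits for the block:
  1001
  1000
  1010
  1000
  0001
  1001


Row parities: 010110
Column parities: 1011

Row P: 010110, Col P: 1011, Corner: 1


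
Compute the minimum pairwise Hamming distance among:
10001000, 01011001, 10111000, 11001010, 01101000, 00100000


Comparing all pairs, minimum distance: 2
Can detect 1 errors, correct 0 errors

2


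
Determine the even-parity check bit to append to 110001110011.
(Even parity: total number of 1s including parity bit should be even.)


Number of 1s in data: 7
Parity bit: 1

1


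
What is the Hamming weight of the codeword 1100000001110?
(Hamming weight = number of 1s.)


Counting 1s in 1100000001110

5


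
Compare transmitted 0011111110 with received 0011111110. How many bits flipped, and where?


XOR: 0000000000

0 errors (received matches sent)


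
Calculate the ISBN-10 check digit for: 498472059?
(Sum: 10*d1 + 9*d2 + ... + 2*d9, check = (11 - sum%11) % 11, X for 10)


Weighted sum: 298
298 mod 11 = 1

Check digit: X


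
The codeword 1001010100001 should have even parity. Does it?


Number of 1s: 5

No, parity error (5 ones)


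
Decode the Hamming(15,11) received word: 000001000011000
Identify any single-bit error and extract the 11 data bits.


Syndrome = 1: error at position 1

Data: 00100011000 (corrected bit 1)


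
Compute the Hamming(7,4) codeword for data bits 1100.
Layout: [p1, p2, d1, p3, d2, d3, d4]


Parity bits: p1=0, p2=1, p3=1

0111100


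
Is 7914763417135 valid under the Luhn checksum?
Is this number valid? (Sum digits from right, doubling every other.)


Luhn sum = 64
64 mod 10 = 4

Invalid (Luhn sum mod 10 = 4)


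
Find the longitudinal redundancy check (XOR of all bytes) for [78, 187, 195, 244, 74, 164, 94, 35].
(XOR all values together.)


XOR chain: 78 ^ 187 ^ 195 ^ 244 ^ 74 ^ 164 ^ 94 ^ 35 = 81

81


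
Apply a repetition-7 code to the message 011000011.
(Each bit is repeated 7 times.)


Each bit -> 7 copies

000000011111111111111000000000000000000000000000011111111111111


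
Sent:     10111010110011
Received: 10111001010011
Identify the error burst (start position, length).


XOR: 00000011100000

Burst at position 6, length 3


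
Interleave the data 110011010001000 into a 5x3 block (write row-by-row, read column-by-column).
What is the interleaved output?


Matrix:
  110
  011
  010
  001
  000
Read columns: 100001110001010

100001110001010


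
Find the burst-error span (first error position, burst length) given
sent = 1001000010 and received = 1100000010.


XOR: 0101000000

Burst at position 1, length 3


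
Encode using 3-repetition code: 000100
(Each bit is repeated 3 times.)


Each bit -> 3 copies

000000000111000000


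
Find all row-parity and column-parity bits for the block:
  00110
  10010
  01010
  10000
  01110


Row parities: 00011
Column parities: 00000

Row P: 00011, Col P: 00000, Corner: 0


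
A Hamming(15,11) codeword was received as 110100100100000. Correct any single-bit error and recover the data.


Syndrome = 10: error at position 10

Data: 00010000000 (corrected bit 10)


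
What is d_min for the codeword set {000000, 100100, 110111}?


Comparing all pairs, minimum distance: 2
Can detect 1 errors, correct 0 errors

2


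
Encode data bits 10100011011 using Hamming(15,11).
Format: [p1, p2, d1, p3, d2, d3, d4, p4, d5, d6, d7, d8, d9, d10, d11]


Parity bits: p1=1, p2=1, p3=0, p4=0

111001000011011


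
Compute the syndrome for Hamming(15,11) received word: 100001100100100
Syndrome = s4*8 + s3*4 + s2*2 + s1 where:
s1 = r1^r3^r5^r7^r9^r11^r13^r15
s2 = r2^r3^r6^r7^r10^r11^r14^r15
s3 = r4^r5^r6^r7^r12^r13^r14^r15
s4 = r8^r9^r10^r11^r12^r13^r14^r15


s1=1, s2=1, s3=1, s4=0

Syndrome = 7 (error at position 7)


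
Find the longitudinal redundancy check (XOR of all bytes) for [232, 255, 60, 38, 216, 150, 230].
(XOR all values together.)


XOR chain: 232 ^ 255 ^ 60 ^ 38 ^ 216 ^ 150 ^ 230 = 165

165


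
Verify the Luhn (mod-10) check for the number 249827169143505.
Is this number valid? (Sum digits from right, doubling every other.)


Luhn sum = 68
68 mod 10 = 8

Invalid (Luhn sum mod 10 = 8)


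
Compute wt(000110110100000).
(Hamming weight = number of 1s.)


Counting 1s in 000110110100000

5


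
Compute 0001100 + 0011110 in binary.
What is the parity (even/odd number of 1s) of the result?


0001100 = 12
0011110 = 30
Sum = 42 = 101010
1s count = 3

odd parity (3 ones in 101010)


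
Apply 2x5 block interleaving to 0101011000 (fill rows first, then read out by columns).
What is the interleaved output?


Matrix:
  01010
  11000
Read columns: 0111001000

0111001000


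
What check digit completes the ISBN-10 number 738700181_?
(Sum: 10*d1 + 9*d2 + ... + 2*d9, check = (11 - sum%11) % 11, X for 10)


Weighted sum: 240
240 mod 11 = 9

Check digit: 2


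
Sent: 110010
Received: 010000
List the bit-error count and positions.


XOR: 100010

2 error(s) at position(s): 0, 4


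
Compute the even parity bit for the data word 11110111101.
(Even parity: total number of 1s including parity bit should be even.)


Number of 1s in data: 9
Parity bit: 1

1


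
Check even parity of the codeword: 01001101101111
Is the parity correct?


Number of 1s: 9

No, parity error (9 ones)


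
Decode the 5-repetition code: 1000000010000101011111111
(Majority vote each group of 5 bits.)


Groups: 10000, 00010, 00010, 10111, 11111
Majority votes: 00011

00011


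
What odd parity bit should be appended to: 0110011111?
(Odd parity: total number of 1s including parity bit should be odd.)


Number of 1s in data: 7
Parity bit: 0

0


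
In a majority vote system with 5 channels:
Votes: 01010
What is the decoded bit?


Ones: 2 out of 5
Threshold: 3

0 (2/5 voted 1)


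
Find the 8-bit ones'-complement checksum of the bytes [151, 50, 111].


Sum = 312 mod 256 = 56
Complement = 199

199


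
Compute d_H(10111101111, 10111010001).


XOR: 00000111110
Count of 1s: 5

5


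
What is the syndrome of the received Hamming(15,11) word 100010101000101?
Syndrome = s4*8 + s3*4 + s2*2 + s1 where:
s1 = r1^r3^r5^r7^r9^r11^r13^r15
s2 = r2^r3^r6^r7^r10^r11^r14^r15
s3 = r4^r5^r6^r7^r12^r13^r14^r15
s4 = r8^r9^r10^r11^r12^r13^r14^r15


s1=0, s2=0, s3=0, s4=1

Syndrome = 8 (error at position 8)


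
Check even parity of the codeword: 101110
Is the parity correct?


Number of 1s: 4

Yes, parity is correct (4 ones)


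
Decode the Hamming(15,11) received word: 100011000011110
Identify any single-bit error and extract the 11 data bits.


Syndrome = 6: error at position 6

Data: 01000011110 (corrected bit 6)


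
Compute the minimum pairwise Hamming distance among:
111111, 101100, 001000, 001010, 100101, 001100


Comparing all pairs, minimum distance: 1
Can detect 0 errors, correct 0 errors

1


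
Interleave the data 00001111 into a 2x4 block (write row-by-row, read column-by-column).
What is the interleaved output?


Matrix:
  0000
  1111
Read columns: 01010101

01010101


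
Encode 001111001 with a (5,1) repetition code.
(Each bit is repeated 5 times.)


Each bit -> 5 copies

000000000011111111111111111111000000000011111


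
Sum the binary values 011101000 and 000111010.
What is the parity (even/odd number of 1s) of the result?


011101000 = 232
000111010 = 58
Sum = 290 = 100100010
1s count = 3

odd parity (3 ones in 100100010)


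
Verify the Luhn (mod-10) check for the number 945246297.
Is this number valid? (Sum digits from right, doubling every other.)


Luhn sum = 51
51 mod 10 = 1

Invalid (Luhn sum mod 10 = 1)


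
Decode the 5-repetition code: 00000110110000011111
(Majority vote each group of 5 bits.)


Groups: 00000, 11011, 00000, 11111
Majority votes: 0101

0101


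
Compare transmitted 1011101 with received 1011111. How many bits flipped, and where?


XOR: 0000010

1 error(s) at position(s): 5


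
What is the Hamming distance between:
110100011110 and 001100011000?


XOR: 111000000110
Count of 1s: 5

5


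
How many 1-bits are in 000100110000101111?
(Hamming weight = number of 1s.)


Counting 1s in 000100110000101111

8


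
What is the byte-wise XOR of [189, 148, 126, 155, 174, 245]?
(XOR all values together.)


XOR chain: 189 ^ 148 ^ 126 ^ 155 ^ 174 ^ 245 = 151

151


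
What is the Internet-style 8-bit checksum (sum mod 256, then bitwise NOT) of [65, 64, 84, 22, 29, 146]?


Sum = 410 mod 256 = 154
Complement = 101

101


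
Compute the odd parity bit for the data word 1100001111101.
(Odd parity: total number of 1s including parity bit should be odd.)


Number of 1s in data: 8
Parity bit: 1

1


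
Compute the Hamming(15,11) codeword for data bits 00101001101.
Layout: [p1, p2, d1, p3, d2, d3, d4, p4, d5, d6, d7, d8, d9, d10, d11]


Parity bits: p1=1, p2=0, p3=0, p4=0

100001001001101


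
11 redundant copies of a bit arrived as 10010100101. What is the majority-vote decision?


Ones: 5 out of 11
Threshold: 6

0 (5/11 voted 1)


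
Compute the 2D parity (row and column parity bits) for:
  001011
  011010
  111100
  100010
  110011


Row parities: 11000
Column parities: 111100

Row P: 11000, Col P: 111100, Corner: 0


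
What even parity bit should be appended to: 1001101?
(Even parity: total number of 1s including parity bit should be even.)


Number of 1s in data: 4
Parity bit: 0

0


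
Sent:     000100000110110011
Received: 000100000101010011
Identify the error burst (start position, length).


XOR: 000000000011100000

Burst at position 10, length 3


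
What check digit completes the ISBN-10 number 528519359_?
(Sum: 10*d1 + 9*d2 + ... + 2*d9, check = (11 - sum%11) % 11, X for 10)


Weighted sum: 263
263 mod 11 = 10

Check digit: 1


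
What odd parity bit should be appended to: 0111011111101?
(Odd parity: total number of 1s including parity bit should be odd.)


Number of 1s in data: 10
Parity bit: 1

1


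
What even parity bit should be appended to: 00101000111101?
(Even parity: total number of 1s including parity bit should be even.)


Number of 1s in data: 7
Parity bit: 1

1


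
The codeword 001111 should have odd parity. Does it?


Number of 1s: 4

No, parity error (4 ones)


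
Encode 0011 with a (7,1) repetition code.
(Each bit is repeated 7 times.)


Each bit -> 7 copies

0000000000000011111111111111


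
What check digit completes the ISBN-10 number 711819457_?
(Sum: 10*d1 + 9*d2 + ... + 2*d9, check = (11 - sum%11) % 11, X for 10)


Weighted sum: 239
239 mod 11 = 8

Check digit: 3


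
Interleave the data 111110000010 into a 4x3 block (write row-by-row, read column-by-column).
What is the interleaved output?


Matrix:
  111
  110
  000
  010
Read columns: 110011011000

110011011000


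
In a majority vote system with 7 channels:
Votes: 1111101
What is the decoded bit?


Ones: 6 out of 7
Threshold: 4

1 (6/7 voted 1)


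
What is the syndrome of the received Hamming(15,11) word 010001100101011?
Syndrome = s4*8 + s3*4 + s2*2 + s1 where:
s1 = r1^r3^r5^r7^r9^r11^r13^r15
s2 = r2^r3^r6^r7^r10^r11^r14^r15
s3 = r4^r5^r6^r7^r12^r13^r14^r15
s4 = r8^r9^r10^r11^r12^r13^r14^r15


s1=0, s2=0, s3=1, s4=0

Syndrome = 4 (error at position 4)


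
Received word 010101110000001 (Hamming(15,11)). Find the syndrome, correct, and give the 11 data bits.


Syndrome = 0: no error detected

Data: 00110000001 (no errors)


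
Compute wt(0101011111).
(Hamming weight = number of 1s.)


Counting 1s in 0101011111

7


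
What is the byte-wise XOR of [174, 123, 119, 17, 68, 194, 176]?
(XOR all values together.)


XOR chain: 174 ^ 123 ^ 119 ^ 17 ^ 68 ^ 194 ^ 176 = 133

133


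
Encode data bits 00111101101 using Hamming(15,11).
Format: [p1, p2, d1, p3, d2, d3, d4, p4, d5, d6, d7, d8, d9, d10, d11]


Parity bits: p1=0, p2=0, p3=1, p4=1

000101111101101


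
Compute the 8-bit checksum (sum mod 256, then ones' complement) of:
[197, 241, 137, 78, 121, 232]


Sum = 1006 mod 256 = 238
Complement = 17

17


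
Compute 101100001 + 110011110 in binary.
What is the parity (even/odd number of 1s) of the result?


101100001 = 353
110011110 = 414
Sum = 767 = 1011111111
1s count = 9

odd parity (9 ones in 1011111111)


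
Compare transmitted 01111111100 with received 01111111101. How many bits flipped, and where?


XOR: 00000000001

1 error(s) at position(s): 10


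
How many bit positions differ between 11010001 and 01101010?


XOR: 10111011
Count of 1s: 6

6


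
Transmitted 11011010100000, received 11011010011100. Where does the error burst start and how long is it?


XOR: 00000000111100

Burst at position 8, length 4


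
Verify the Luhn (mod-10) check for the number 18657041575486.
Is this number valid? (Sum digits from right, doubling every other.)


Luhn sum = 58
58 mod 10 = 8

Invalid (Luhn sum mod 10 = 8)


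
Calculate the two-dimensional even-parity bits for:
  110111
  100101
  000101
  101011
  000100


Row parities: 11001
Column parities: 111000

Row P: 11001, Col P: 111000, Corner: 1


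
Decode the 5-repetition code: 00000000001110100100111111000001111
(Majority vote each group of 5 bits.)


Groups: 00000, 00000, 11101, 00100, 11111, 10000, 01111
Majority votes: 0010101

0010101


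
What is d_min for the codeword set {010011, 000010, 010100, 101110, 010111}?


Comparing all pairs, minimum distance: 1
Can detect 0 errors, correct 0 errors

1


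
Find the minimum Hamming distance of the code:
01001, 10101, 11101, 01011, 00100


Comparing all pairs, minimum distance: 1
Can detect 0 errors, correct 0 errors

1


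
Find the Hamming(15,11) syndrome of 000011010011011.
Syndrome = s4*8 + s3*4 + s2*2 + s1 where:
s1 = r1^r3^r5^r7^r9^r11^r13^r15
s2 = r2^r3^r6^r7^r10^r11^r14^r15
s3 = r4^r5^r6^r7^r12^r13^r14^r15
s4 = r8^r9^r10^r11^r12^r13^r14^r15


s1=1, s2=0, s3=1, s4=1

Syndrome = 13 (error at position 13)


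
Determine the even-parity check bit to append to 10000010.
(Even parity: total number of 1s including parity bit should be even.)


Number of 1s in data: 2
Parity bit: 0

0


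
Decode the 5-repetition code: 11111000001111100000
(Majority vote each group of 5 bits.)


Groups: 11111, 00000, 11111, 00000
Majority votes: 1010

1010


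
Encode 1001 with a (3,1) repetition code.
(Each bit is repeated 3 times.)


Each bit -> 3 copies

111000000111


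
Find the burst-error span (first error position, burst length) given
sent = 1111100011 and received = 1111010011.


XOR: 0000110000

Burst at position 4, length 2


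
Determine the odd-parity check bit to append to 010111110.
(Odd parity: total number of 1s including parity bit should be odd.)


Number of 1s in data: 6
Parity bit: 1

1


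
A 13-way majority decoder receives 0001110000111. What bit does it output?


Ones: 6 out of 13
Threshold: 7

0 (6/13 voted 1)


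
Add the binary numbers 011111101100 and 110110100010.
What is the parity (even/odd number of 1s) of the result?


011111101100 = 2028
110110100010 = 3490
Sum = 5518 = 1010110001110
1s count = 7

odd parity (7 ones in 1010110001110)


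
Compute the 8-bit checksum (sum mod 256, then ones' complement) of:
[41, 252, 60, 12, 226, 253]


Sum = 844 mod 256 = 76
Complement = 179

179


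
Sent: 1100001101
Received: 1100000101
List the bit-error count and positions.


XOR: 0000001000

1 error(s) at position(s): 6


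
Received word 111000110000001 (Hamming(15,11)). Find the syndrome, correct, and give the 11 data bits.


Syndrome = 0: no error detected

Data: 10010000001 (no errors)


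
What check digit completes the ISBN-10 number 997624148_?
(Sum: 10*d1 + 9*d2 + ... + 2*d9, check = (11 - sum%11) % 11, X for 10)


Weighted sum: 333
333 mod 11 = 3

Check digit: 8


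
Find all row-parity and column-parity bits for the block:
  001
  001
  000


Row parities: 110
Column parities: 000

Row P: 110, Col P: 000, Corner: 0


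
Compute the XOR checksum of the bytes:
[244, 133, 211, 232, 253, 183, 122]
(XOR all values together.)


XOR chain: 244 ^ 133 ^ 211 ^ 232 ^ 253 ^ 183 ^ 122 = 122

122


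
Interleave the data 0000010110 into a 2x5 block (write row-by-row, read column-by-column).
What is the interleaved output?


Matrix:
  00000
  10110
Read columns: 0100010100

0100010100


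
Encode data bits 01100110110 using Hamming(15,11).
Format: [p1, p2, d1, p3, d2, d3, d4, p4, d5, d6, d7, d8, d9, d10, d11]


Parity bits: p1=1, p2=0, p3=0, p4=0

100011000110110


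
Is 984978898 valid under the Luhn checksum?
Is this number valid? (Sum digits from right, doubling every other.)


Luhn sum = 68
68 mod 10 = 8

Invalid (Luhn sum mod 10 = 8)


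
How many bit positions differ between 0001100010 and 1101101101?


XOR: 1100001111
Count of 1s: 6

6


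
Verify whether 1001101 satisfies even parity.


Number of 1s: 4

Yes, parity is correct (4 ones)


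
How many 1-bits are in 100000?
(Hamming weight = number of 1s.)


Counting 1s in 100000

1


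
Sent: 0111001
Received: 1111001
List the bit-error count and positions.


XOR: 1000000

1 error(s) at position(s): 0


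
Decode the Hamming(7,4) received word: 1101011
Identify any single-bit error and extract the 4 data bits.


Syndrome = 6: error at position 6

Data: 0001 (corrected bit 6)


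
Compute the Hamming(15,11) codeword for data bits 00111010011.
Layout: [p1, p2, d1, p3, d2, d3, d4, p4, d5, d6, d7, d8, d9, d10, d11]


Parity bits: p1=0, p2=1, p3=0, p4=0

010001101010011


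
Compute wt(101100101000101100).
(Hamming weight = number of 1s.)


Counting 1s in 101100101000101100

8


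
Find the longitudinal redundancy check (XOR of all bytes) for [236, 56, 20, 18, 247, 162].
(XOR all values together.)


XOR chain: 236 ^ 56 ^ 20 ^ 18 ^ 247 ^ 162 = 135

135


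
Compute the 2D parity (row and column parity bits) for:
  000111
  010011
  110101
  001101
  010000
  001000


Row parities: 110111
Column parities: 110100

Row P: 110111, Col P: 110100, Corner: 1


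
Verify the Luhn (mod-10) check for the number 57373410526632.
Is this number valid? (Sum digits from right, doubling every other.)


Luhn sum = 53
53 mod 10 = 3

Invalid (Luhn sum mod 10 = 3)


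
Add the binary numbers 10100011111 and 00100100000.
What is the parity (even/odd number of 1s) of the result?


10100011111 = 1311
00100100000 = 288
Sum = 1599 = 11000111111
1s count = 8

even parity (8 ones in 11000111111)


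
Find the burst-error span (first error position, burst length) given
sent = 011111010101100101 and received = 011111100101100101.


XOR: 000000110000000000

Burst at position 6, length 2


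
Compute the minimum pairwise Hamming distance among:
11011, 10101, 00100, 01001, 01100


Comparing all pairs, minimum distance: 1
Can detect 0 errors, correct 0 errors

1


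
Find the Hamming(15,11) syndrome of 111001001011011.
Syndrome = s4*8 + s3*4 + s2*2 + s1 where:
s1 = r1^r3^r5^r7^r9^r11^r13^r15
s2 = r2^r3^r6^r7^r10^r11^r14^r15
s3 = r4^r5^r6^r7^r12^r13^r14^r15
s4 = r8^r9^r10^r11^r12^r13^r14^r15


s1=1, s2=0, s3=0, s4=1

Syndrome = 9 (error at position 9)


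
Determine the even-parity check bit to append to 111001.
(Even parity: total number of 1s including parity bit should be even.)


Number of 1s in data: 4
Parity bit: 0

0


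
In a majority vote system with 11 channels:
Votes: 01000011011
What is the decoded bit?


Ones: 5 out of 11
Threshold: 6

0 (5/11 voted 1)


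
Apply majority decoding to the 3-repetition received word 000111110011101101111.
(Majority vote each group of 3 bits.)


Groups: 000, 111, 110, 011, 101, 101, 111
Majority votes: 0111111

0111111


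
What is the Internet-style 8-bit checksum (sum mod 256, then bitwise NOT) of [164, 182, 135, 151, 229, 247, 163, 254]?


Sum = 1525 mod 256 = 245
Complement = 10

10


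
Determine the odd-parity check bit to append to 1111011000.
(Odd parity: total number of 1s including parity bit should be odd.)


Number of 1s in data: 6
Parity bit: 1

1


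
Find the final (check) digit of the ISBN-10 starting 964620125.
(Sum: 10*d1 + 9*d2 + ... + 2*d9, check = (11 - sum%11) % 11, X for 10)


Weighted sum: 250
250 mod 11 = 8

Check digit: 3


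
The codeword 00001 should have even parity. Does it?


Number of 1s: 1

No, parity error (1 ones)


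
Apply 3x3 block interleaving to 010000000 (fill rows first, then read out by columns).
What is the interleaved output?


Matrix:
  010
  000
  000
Read columns: 000100000

000100000


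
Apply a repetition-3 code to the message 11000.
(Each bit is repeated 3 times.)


Each bit -> 3 copies

111111000000000


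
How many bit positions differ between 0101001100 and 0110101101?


XOR: 0011100001
Count of 1s: 4

4


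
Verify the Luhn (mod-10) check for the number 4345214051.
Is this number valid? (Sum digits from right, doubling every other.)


Luhn sum = 39
39 mod 10 = 9

Invalid (Luhn sum mod 10 = 9)


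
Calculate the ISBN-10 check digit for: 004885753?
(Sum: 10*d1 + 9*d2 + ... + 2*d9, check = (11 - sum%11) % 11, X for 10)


Weighted sum: 210
210 mod 11 = 1

Check digit: X
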